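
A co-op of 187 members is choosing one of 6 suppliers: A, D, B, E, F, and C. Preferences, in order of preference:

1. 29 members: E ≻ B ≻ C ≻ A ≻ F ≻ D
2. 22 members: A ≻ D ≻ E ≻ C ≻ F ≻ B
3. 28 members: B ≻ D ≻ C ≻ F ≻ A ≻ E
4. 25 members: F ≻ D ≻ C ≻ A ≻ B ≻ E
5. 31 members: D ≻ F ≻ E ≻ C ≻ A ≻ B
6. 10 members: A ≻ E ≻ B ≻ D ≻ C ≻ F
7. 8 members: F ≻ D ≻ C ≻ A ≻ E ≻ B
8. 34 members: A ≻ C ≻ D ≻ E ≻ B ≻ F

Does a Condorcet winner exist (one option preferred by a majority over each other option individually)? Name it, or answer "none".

Checking pairwise contests:
C beats A 121–66.
A beats D 95–92.
A beats B 130–57.
A beats E 127–60.
A beats F 95–92.
D beats C 124–63.
Every option loses at least one head-to-head, so there is no Condorcet winner.

none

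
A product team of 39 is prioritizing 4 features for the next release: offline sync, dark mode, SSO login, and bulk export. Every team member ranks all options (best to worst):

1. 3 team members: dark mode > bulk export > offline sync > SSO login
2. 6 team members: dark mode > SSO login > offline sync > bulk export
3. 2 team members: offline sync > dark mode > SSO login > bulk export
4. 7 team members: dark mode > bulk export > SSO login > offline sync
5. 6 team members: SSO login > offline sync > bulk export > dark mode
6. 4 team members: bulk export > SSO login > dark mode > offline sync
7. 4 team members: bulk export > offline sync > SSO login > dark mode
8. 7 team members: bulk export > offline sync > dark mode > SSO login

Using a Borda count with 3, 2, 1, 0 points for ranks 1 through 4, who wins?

offline sync: 3·1 + 6·1 + 2·3 + 7·0 + 6·2 + 4·0 + 4·2 + 7·2 = 49
dark mode: 3·3 + 6·3 + 2·2 + 7·3 + 6·0 + 4·1 + 4·0 + 7·1 = 63
SSO login: 3·0 + 6·2 + 2·1 + 7·1 + 6·3 + 4·2 + 4·1 + 7·0 = 51
bulk export: 3·2 + 6·0 + 2·0 + 7·2 + 6·1 + 4·3 + 4·3 + 7·3 = 71
bulk export has the highest Borda score (71).

bulk export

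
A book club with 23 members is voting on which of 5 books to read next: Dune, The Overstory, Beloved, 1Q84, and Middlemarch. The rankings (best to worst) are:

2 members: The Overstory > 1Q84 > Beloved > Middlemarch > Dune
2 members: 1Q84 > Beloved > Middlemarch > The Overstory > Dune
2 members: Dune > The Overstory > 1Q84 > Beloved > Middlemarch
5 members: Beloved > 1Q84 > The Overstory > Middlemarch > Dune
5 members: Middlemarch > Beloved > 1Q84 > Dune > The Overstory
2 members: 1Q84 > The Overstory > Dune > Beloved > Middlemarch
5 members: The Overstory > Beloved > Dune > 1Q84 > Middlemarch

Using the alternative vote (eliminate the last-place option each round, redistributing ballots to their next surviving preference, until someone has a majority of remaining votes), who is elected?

Round 1: Dune 2, The Overstory 7, Beloved 5, 1Q84 4, Middlemarch 5. Eliminate Dune.
Round 2: The Overstory 9, Beloved 5, 1Q84 4, Middlemarch 5. Eliminate 1Q84.
Round 3: The Overstory 11, Beloved 7, Middlemarch 5. Eliminate Middlemarch.
Round 4: The Overstory 11, Beloved 12. Beloved has a majority.

Beloved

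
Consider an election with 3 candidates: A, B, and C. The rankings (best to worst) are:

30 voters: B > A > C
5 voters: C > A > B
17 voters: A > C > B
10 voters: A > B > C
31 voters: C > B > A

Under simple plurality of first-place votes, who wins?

C

First-place votes: A 27, B 30, C 36.
C has the most first-place votes.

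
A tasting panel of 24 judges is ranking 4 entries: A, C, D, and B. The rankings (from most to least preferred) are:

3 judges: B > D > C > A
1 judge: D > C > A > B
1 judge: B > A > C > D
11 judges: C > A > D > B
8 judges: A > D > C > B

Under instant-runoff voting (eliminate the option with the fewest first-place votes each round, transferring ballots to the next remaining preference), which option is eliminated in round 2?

Round 1: A 8, C 11, D 1, B 4. Eliminate D.
Round 2: A 8, C 12, B 4. Eliminate B.

B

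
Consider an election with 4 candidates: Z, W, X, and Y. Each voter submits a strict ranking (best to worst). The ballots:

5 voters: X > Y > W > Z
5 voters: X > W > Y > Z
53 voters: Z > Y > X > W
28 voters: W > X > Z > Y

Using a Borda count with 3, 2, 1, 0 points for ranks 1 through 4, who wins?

Z

Z: 5·0 + 5·0 + 53·3 + 28·1 = 187
W: 5·1 + 5·2 + 53·0 + 28·3 = 99
X: 5·3 + 5·3 + 53·1 + 28·2 = 139
Y: 5·2 + 5·1 + 53·2 + 28·0 = 121
Z has the highest Borda score (187).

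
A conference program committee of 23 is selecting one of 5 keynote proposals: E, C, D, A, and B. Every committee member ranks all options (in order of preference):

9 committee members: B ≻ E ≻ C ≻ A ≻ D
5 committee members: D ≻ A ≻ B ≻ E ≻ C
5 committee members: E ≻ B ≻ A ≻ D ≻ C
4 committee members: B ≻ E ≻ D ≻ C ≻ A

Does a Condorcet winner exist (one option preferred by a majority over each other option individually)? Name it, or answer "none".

B

B vs E: 18–5 for B.
B vs C: 23–0 for B.
B vs D: 18–5 for B.
B vs A: 18–5 for B.
B beats every other option head-to-head.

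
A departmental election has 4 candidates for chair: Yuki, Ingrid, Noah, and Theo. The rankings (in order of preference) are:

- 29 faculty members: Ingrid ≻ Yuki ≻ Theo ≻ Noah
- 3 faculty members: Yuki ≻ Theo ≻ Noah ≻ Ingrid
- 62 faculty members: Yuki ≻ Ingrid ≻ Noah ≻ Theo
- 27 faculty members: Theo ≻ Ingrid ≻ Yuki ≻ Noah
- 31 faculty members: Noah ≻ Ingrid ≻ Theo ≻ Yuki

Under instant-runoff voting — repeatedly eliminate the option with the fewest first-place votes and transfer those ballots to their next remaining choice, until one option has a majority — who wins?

Ingrid

Round 1: Yuki 65, Ingrid 29, Noah 31, Theo 27. Eliminate Theo.
Round 2: Yuki 65, Ingrid 56, Noah 31. Eliminate Noah.
Round 3: Yuki 65, Ingrid 87. Ingrid has a majority.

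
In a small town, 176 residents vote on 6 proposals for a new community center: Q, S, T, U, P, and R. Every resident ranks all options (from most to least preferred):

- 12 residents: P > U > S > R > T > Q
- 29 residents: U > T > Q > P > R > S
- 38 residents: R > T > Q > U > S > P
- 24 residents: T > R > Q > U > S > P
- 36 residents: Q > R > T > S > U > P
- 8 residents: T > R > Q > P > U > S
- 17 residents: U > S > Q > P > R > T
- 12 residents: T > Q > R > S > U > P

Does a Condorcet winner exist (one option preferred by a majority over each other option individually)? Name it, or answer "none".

Checking pairwise contests:
T beats Q 123–53.
Q beats S 147–29.
R beats T 103–73.
Q beats U 118–58.
Q beats P 164–12.
Q beats R 94–82.
Every option loses at least one head-to-head, so there is no Condorcet winner.

none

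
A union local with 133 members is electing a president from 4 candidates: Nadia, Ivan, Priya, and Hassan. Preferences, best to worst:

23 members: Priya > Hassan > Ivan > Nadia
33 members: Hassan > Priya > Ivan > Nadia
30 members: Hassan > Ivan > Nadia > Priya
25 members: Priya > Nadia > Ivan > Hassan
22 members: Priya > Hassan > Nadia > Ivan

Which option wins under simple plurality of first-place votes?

Priya

First-place votes: Nadia 0, Ivan 0, Priya 70, Hassan 63.
Priya has the most first-place votes.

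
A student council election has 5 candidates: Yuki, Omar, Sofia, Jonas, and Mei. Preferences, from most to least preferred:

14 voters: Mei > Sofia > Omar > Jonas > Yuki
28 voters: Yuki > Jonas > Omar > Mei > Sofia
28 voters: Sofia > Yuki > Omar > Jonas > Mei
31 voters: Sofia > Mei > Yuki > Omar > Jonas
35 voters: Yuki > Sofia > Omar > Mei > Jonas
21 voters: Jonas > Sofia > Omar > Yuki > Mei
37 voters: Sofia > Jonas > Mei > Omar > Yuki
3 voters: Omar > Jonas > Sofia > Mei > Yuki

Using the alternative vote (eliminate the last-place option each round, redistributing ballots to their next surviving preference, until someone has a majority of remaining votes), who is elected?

Sofia

Round 1: Yuki 63, Omar 3, Sofia 96, Jonas 21, Mei 14. Eliminate Omar.
Round 2: Yuki 63, Sofia 96, Jonas 24, Mei 14. Eliminate Mei.
Round 3: Yuki 63, Sofia 110, Jonas 24. Sofia has a majority.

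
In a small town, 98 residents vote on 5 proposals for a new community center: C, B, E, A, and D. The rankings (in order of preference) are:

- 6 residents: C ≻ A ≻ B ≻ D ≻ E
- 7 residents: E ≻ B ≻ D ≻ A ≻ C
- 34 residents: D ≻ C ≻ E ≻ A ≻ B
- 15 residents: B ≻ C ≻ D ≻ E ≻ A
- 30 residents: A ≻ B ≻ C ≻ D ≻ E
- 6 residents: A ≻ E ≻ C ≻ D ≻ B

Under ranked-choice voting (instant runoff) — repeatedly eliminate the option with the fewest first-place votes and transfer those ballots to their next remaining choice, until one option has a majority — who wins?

D

Round 1: C 6, B 15, E 7, A 36, D 34. Eliminate C.
Round 2: B 15, E 7, A 42, D 34. Eliminate E.
Round 3: B 22, A 42, D 34. Eliminate B.
Round 4: A 42, D 56. D has a majority.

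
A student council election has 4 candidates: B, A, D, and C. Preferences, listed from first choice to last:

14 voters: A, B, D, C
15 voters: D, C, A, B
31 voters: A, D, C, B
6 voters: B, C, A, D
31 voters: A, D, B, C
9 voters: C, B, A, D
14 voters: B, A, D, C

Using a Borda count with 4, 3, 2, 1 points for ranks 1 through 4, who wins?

A

B: 14·3 + 15·1 + 31·1 + 6·4 + 31·2 + 9·3 + 14·4 = 257
A: 14·4 + 15·2 + 31·4 + 6·2 + 31·4 + 9·2 + 14·3 = 406
D: 14·2 + 15·4 + 31·3 + 6·1 + 31·3 + 9·1 + 14·2 = 317
C: 14·1 + 15·3 + 31·2 + 6·3 + 31·1 + 9·4 + 14·1 = 220
A has the highest Borda score (406).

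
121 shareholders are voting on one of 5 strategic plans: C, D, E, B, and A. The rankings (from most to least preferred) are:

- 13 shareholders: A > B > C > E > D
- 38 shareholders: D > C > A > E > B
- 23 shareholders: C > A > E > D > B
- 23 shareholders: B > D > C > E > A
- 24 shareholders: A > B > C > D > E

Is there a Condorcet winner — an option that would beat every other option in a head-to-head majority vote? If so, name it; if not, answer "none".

D

D vs C: 61–60 for D.
D vs E: 85–36 for D.
D vs B: 61–60 for D.
D vs A: 61–60 for D.
D beats every other option head-to-head.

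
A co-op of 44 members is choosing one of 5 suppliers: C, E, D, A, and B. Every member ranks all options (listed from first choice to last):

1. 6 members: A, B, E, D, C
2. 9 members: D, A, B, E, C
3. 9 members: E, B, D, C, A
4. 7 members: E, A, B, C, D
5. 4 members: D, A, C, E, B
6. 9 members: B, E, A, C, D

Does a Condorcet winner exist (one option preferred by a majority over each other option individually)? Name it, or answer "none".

Checking pairwise contests:
E beats C 40–4.
B beats E 24–20.
E beats D 31–13.
E beats A 25–19.
A beats B 26–18.
Every option loses at least one head-to-head, so there is no Condorcet winner.

none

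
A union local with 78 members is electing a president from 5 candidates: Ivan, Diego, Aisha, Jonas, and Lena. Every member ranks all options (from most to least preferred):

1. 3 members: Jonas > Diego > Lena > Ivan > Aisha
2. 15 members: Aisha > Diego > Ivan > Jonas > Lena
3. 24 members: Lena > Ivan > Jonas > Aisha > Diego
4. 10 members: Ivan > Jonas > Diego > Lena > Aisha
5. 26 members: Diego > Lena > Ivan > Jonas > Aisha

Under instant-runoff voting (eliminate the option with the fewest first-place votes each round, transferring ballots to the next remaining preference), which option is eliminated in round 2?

Round 1: Ivan 10, Diego 26, Aisha 15, Jonas 3, Lena 24. Eliminate Jonas.
Round 2: Ivan 10, Diego 29, Aisha 15, Lena 24. Eliminate Ivan.

Ivan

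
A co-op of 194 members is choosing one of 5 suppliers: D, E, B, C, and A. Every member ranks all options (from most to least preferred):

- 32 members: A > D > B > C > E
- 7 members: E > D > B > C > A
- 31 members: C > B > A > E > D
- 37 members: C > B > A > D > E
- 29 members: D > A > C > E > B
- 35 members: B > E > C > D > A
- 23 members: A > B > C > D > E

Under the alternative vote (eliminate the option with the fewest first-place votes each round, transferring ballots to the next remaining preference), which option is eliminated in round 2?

B

Round 1: D 29, E 7, B 35, C 68, A 55. Eliminate E.
Round 2: D 36, B 35, C 68, A 55. Eliminate B.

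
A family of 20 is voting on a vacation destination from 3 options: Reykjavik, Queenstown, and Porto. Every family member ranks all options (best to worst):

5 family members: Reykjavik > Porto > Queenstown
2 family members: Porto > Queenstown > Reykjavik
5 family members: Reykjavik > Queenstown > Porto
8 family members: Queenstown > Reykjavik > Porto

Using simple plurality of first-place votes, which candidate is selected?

Reykjavik

First-place votes: Reykjavik 10, Queenstown 8, Porto 2.
Reykjavik has the most first-place votes.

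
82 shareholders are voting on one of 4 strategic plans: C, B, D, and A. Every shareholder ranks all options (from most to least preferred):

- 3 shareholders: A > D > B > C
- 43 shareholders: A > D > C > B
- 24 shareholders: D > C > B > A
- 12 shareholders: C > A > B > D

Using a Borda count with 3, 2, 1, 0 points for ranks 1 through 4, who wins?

D

C: 3·0 + 43·1 + 24·2 + 12·3 = 127
B: 3·1 + 43·0 + 24·1 + 12·1 = 39
D: 3·2 + 43·2 + 24·3 + 12·0 = 164
A: 3·3 + 43·3 + 24·0 + 12·2 = 162
D has the highest Borda score (164).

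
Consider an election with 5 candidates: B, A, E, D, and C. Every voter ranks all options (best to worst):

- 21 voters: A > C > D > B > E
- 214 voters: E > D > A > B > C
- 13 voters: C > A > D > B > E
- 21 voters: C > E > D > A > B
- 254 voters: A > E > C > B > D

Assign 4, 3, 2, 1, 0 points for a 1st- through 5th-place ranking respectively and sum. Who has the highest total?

B: 21·1 + 214·1 + 13·1 + 21·0 + 254·1 = 502
A: 21·4 + 214·2 + 13·3 + 21·1 + 254·4 = 1588
E: 21·0 + 214·4 + 13·0 + 21·3 + 254·3 = 1681
D: 21·2 + 214·3 + 13·2 + 21·2 + 254·0 = 752
C: 21·3 + 214·0 + 13·4 + 21·4 + 254·2 = 707
E has the highest Borda score (1681).

E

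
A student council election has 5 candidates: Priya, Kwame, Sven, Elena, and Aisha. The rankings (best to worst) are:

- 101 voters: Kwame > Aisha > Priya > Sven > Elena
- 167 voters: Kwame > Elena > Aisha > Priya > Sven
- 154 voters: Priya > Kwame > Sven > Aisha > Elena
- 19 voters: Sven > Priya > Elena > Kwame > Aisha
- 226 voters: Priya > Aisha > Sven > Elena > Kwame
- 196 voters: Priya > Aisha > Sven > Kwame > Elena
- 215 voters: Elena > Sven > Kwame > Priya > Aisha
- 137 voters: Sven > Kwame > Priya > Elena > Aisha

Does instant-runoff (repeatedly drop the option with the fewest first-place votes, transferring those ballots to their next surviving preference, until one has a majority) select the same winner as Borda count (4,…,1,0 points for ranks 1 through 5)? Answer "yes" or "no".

Instant-runoff — R1 Priya 576, Kwame 268, Sven 156, Elena 215, Aisha 0 (Aisha out); R2 Priya 576, Kwame 268, Sven 156, Elena 215 (Sven out); R3 Priya 595, Kwame 405, Elena 215 (Elena out); R4 Priya 595, Kwame 620 (Kwame winner). Winner: Kwame.
Borda — scores: Priya 3219, Kwame 2590, Sven 2522, Elena 1762, Aisha 2057. Winner: Priya.
The two methods disagree.

no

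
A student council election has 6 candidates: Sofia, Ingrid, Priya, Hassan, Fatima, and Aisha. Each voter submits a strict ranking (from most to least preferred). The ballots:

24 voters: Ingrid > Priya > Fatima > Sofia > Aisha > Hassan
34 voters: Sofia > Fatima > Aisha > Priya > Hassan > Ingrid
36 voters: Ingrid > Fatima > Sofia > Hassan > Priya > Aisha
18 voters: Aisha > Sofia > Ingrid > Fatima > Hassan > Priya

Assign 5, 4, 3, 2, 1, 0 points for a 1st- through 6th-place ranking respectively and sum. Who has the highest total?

Sofia: 24·2 + 34·5 + 36·3 + 18·4 = 398
Ingrid: 24·5 + 34·0 + 36·5 + 18·3 = 354
Priya: 24·4 + 34·2 + 36·1 + 18·0 = 200
Hassan: 24·0 + 34·1 + 36·2 + 18·1 = 124
Fatima: 24·3 + 34·4 + 36·4 + 18·2 = 388
Aisha: 24·1 + 34·3 + 36·0 + 18·5 = 216
Sofia has the highest Borda score (398).

Sofia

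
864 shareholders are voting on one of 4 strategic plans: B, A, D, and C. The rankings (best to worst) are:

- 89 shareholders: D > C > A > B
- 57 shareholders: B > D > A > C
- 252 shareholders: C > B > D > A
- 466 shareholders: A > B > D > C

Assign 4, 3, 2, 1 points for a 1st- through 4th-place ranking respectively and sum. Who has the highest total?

B: 89·1 + 57·4 + 252·3 + 466·3 = 2471
A: 89·2 + 57·2 + 252·1 + 466·4 = 2408
D: 89·4 + 57·3 + 252·2 + 466·2 = 1963
C: 89·3 + 57·1 + 252·4 + 466·1 = 1798
B has the highest Borda score (2471).

B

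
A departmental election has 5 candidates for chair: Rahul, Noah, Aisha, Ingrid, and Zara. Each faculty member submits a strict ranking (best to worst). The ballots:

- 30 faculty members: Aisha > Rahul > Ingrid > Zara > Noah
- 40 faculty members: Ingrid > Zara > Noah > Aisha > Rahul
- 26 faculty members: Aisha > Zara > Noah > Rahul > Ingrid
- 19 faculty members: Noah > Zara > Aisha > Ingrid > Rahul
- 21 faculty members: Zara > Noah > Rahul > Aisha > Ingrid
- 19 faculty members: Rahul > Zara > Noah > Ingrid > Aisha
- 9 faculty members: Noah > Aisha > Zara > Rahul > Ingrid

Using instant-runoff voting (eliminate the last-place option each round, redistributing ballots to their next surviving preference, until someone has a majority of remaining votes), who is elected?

Zara

Round 1: Rahul 19, Noah 28, Aisha 56, Ingrid 40, Zara 21. Eliminate Rahul.
Round 2: Noah 28, Aisha 56, Ingrid 40, Zara 40. Eliminate Noah.
Round 3: Aisha 65, Ingrid 40, Zara 59. Eliminate Ingrid.
Round 4: Aisha 65, Zara 99. Zara has a majority.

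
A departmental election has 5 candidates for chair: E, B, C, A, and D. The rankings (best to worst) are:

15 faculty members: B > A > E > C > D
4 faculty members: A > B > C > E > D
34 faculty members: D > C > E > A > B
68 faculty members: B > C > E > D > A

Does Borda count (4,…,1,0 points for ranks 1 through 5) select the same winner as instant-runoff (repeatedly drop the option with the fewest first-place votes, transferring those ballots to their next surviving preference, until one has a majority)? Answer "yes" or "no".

yes

Borda — scores: E 238, B 344, C 329, A 95, D 204. Winner: B.
Instant-runoff — R1 E 0, B 83, C 0, A 4, D 34 (B winner). Winner: B.
The two methods agree.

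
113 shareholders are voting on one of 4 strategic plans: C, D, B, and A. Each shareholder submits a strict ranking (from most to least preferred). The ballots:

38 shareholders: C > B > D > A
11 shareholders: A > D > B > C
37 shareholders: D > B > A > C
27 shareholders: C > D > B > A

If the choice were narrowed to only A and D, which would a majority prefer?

Voters preferring A to D: 11; preferring D to A: 102.
D wins the head-to-head.

D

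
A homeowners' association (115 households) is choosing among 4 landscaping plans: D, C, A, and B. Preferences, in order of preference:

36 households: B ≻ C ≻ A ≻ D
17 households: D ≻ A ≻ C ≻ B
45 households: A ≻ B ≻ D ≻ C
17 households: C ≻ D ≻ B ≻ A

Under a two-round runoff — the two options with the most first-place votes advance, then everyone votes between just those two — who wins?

A

Round 1 first-place votes: D 17, C 17, A 45, B 36.
A and B advance.
Runoff: A is preferred to B by 62 voters; B by 53.
A wins the runoff.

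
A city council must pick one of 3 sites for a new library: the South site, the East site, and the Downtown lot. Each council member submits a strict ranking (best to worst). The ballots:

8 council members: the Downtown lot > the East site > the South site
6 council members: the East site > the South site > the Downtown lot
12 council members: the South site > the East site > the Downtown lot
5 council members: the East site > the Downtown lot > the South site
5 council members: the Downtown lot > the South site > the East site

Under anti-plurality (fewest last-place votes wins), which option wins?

Last-place votes: the South site 13, the East site 5, the Downtown lot 18.
the East site is ranked last by the fewest voters, so the East site wins.

the East site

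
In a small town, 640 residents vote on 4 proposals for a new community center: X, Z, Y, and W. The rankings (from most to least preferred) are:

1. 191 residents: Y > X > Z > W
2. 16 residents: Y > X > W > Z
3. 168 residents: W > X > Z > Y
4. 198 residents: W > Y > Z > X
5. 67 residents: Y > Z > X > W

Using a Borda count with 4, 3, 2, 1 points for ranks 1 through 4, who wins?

X: 191·3 + 16·3 + 168·3 + 198·1 + 67·2 = 1457
Z: 191·2 + 16·1 + 168·2 + 198·2 + 67·3 = 1331
Y: 191·4 + 16·4 + 168·1 + 198·3 + 67·4 = 1858
W: 191·1 + 16·2 + 168·4 + 198·4 + 67·1 = 1754
Y has the highest Borda score (1858).

Y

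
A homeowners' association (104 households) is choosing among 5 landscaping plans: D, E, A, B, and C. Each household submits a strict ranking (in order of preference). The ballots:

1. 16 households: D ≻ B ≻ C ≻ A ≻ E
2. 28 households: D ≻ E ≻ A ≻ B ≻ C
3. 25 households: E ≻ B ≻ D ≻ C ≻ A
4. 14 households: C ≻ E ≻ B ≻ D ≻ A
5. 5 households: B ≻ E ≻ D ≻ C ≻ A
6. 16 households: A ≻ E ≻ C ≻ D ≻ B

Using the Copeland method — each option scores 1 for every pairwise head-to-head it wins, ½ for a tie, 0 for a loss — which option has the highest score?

D: beats A, B, and C; loses to E → score 3.
E: beats D, A, B, and C → score 4.
A: loses to D, E, B, and C → score 0.
B: beats A and C; loses to D and E → score 2.
C: beats A; loses to D, E, and B → score 1.
E has the best pairwise record.

E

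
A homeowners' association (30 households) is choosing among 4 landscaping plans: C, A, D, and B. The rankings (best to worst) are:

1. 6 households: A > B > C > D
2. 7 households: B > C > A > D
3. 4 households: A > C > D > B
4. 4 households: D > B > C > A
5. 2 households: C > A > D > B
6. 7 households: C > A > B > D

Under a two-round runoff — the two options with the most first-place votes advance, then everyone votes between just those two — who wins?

C

Round 1 first-place votes: C 9, A 10, D 4, B 7.
A and C advance.
Runoff: A is preferred to C by 10 voters; C by 20.
C wins the runoff.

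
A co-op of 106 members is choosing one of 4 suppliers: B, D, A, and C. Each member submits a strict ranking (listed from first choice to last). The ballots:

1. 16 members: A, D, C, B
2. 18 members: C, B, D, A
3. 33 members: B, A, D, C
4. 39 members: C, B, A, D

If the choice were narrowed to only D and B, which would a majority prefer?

Voters preferring D to B: 16; preferring B to D: 90.
B wins the head-to-head.

B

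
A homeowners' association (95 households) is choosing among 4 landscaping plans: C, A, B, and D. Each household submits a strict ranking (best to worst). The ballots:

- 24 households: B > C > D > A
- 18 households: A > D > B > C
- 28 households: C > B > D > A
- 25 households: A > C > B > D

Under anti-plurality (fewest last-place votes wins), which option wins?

B

Last-place votes: C 18, A 52, B 0, D 25.
B is ranked last by the fewest voters, so B wins.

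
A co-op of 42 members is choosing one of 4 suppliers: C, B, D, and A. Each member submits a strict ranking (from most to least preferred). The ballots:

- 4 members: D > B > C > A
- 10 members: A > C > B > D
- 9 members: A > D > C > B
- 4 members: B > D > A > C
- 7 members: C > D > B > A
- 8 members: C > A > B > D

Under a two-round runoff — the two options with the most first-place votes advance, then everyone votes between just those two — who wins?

A

Round 1 first-place votes: C 15, B 4, D 4, A 19.
A and C advance.
Runoff: A is preferred to C by 23 voters; C by 19.
A wins the runoff.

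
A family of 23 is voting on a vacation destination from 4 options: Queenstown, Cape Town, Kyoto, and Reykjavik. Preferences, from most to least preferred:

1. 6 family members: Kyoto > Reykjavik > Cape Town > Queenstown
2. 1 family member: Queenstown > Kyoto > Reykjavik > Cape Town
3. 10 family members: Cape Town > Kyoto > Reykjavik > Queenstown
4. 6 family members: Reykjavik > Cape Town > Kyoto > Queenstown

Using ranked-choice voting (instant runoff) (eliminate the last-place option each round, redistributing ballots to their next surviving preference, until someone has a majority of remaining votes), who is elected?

Round 1: Queenstown 1, Cape Town 10, Kyoto 6, Reykjavik 6. Eliminate Queenstown.
Round 2: Cape Town 10, Kyoto 7, Reykjavik 6. Eliminate Reykjavik.
Round 3: Cape Town 16, Kyoto 7. Cape Town has a majority.

Cape Town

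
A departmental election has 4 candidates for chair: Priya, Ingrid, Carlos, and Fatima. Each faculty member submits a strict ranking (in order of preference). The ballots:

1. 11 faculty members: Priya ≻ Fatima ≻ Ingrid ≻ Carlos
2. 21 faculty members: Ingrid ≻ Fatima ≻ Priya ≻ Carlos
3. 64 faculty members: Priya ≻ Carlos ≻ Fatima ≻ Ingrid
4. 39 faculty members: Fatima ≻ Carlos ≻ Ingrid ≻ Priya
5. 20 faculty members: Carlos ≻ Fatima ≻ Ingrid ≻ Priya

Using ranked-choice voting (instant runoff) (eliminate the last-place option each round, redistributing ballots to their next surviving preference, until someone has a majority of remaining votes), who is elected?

Round 1: Priya 75, Ingrid 21, Carlos 20, Fatima 39. Eliminate Carlos.
Round 2: Priya 75, Ingrid 21, Fatima 59. Eliminate Ingrid.
Round 3: Priya 75, Fatima 80. Fatima has a majority.

Fatima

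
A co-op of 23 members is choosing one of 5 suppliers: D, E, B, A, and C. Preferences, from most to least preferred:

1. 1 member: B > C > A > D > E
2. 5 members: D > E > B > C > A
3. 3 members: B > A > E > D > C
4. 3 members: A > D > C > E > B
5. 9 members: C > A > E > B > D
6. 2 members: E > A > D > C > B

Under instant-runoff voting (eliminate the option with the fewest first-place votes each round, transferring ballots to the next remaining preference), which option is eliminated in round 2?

Round 1: D 5, E 2, B 4, A 3, C 9. Eliminate E.
Round 2: D 5, B 4, A 5, C 9. Eliminate B.

B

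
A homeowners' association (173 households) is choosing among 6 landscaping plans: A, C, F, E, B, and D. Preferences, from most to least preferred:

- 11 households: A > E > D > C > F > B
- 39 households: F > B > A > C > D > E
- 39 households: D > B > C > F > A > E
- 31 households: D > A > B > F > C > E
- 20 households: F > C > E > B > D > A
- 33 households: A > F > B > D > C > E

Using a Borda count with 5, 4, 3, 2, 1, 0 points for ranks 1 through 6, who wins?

A: 11·5 + 39·3 + 39·1 + 31·4 + 20·0 + 33·5 = 500
C: 11·2 + 39·2 + 39·3 + 31·1 + 20·4 + 33·1 = 361
F: 11·1 + 39·5 + 39·2 + 31·2 + 20·5 + 33·4 = 578
E: 11·4 + 39·0 + 39·0 + 31·0 + 20·3 + 33·0 = 104
B: 11·0 + 39·4 + 39·4 + 31·3 + 20·2 + 33·3 = 544
D: 11·3 + 39·1 + 39·5 + 31·5 + 20·1 + 33·2 = 508
F has the highest Borda score (578).

F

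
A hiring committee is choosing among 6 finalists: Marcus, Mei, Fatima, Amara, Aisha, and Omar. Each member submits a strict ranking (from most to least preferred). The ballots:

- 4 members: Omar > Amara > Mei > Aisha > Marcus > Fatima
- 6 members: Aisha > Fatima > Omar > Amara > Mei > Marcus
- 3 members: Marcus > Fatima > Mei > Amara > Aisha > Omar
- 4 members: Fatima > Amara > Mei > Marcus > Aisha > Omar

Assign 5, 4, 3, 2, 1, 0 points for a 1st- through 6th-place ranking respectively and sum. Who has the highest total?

Marcus: 4·1 + 6·0 + 3·5 + 4·2 = 27
Mei: 4·3 + 6·1 + 3·3 + 4·3 = 39
Fatima: 4·0 + 6·4 + 3·4 + 4·5 = 56
Amara: 4·4 + 6·2 + 3·2 + 4·4 = 50
Aisha: 4·2 + 6·5 + 3·1 + 4·1 = 45
Omar: 4·5 + 6·3 + 3·0 + 4·0 = 38
Fatima has the highest Borda score (56).

Fatima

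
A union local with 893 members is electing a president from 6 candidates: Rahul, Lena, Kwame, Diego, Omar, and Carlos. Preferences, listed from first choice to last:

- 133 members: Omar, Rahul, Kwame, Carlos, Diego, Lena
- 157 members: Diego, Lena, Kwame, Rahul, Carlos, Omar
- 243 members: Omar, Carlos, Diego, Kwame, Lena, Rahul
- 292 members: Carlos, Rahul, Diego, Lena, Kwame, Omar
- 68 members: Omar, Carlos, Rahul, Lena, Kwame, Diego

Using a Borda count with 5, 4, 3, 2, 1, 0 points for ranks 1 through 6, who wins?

Rahul: 133·4 + 157·2 + 243·0 + 292·4 + 68·3 = 2218
Lena: 133·0 + 157·4 + 243·1 + 292·2 + 68·2 = 1591
Kwame: 133·3 + 157·3 + 243·2 + 292·1 + 68·1 = 1716
Diego: 133·1 + 157·5 + 243·3 + 292·3 + 68·0 = 2523
Omar: 133·5 + 157·0 + 243·5 + 292·0 + 68·5 = 2220
Carlos: 133·2 + 157·1 + 243·4 + 292·5 + 68·4 = 3127
Carlos has the highest Borda score (3127).

Carlos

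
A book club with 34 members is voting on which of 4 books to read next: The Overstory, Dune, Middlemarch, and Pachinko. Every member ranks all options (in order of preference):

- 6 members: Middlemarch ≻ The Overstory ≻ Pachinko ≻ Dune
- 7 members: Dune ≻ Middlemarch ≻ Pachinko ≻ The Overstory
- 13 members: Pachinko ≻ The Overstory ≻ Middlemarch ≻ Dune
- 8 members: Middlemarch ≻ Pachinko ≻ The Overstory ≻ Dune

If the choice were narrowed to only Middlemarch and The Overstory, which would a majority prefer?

Voters preferring Middlemarch to The Overstory: 21; preferring The Overstory to Middlemarch: 13.
Middlemarch wins the head-to-head.

Middlemarch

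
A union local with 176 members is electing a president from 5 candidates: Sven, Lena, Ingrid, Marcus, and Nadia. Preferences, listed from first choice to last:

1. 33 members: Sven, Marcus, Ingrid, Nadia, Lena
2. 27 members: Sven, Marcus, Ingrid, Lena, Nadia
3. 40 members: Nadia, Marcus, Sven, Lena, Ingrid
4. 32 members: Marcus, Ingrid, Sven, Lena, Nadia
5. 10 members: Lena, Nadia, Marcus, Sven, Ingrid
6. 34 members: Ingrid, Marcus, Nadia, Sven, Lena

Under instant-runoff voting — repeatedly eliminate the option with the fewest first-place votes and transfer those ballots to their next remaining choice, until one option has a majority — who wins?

Sven

Round 1: Sven 60, Lena 10, Ingrid 34, Marcus 32, Nadia 40. Eliminate Lena.
Round 2: Sven 60, Ingrid 34, Marcus 32, Nadia 50. Eliminate Marcus.
Round 3: Sven 60, Ingrid 66, Nadia 50. Eliminate Nadia.
Round 4: Sven 110, Ingrid 66. Sven has a majority.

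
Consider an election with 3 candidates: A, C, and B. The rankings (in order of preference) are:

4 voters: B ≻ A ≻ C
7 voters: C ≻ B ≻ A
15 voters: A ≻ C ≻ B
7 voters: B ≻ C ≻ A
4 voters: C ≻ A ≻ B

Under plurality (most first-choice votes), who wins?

A

First-place votes: A 15, C 11, B 11.
A has the most first-place votes.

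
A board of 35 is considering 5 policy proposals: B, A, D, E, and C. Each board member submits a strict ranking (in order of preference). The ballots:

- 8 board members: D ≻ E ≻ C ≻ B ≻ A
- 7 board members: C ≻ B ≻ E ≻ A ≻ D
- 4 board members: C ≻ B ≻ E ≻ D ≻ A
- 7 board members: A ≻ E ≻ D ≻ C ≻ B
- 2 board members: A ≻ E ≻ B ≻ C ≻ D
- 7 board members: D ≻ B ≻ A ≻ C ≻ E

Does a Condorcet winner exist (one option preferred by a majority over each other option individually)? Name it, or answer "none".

Checking pairwise contests:
D beats B 22–13.
B beats A 26–9.
E beats D 20–15.
B beats E 18–17.
D beats C 22–13.
Every option loses at least one head-to-head, so there is no Condorcet winner.

none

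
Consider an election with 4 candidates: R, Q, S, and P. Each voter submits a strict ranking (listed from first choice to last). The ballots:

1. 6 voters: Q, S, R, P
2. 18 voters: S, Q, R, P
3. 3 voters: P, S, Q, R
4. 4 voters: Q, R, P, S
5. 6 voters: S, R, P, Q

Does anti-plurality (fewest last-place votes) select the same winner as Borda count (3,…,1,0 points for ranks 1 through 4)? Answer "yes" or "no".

Anti-plurality — last-place votes: R 3, Q 6, S 4, P 24. Winner: R.
Borda — scores: R 44, Q 69, S 90, P 19. Winner: S.
The two methods disagree.

no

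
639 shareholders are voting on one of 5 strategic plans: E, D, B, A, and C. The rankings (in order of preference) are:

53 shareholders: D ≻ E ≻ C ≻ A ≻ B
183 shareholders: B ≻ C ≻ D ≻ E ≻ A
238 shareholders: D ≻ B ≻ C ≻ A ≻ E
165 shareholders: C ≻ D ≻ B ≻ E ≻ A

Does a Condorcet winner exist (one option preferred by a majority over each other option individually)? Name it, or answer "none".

none

Checking pairwise contests:
D beats E 639–0.
C beats D 348–291.
D beats B 456–183.
E beats A 401–238.
B beats C 421–218.
Every option loses at least one head-to-head, so there is no Condorcet winner.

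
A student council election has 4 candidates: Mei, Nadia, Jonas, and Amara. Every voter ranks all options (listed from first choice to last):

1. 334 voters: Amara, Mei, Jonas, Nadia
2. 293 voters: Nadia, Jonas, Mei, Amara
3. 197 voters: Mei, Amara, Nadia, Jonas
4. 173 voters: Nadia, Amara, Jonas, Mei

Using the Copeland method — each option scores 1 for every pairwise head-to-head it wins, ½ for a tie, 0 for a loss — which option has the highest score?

Amara

Mei: beats Nadia and Jonas; loses to Amara → score 2.
Nadia: beats Jonas; loses to Mei and Amara → score 1.
Jonas: loses to Mei, Nadia, and Amara → score 0.
Amara: beats Mei, Nadia, and Jonas → score 3.
Amara has the best pairwise record.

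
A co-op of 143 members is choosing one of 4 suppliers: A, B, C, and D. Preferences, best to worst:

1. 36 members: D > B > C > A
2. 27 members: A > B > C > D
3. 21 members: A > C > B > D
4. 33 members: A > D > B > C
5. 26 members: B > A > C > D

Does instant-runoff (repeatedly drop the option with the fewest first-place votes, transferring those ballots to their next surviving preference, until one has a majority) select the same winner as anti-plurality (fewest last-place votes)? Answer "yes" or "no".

no

Instant-runoff — R1 A 81, B 26, C 0, D 36 (A winner). Winner: A.
Anti-plurality — last-place votes: A 36, B 0, C 33, D 74. Winner: B.
The two methods disagree.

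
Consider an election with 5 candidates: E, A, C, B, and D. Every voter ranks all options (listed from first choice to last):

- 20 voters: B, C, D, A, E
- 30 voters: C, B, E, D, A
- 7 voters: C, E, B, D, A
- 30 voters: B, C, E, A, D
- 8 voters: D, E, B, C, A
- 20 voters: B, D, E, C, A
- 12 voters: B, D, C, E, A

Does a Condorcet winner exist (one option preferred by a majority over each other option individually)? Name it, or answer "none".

B

B vs E: 112–15 for B.
B vs A: 127–0 for B.
B vs C: 90–37 for B.
B vs D: 119–8 for B.
B beats every other option head-to-head.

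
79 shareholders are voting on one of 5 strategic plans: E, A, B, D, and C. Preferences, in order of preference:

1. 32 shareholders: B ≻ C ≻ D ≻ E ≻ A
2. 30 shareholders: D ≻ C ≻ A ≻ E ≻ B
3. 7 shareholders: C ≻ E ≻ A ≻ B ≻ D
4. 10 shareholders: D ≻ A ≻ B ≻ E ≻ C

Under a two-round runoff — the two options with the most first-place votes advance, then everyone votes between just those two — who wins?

D

Round 1 first-place votes: E 0, A 0, B 32, D 40, C 7.
D and B advance.
Runoff: D is preferred to B by 40 voters; B by 39.
D wins the runoff.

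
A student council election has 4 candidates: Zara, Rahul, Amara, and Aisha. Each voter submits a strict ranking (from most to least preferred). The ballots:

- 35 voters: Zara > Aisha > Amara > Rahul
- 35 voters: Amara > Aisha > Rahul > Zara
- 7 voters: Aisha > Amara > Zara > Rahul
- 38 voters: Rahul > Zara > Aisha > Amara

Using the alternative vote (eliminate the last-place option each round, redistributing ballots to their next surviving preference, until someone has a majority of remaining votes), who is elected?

Amara

Round 1: Zara 35, Rahul 38, Amara 35, Aisha 7. Eliminate Aisha.
Round 2: Zara 35, Rahul 38, Amara 42. Eliminate Zara.
Round 3: Rahul 38, Amara 77. Amara has a majority.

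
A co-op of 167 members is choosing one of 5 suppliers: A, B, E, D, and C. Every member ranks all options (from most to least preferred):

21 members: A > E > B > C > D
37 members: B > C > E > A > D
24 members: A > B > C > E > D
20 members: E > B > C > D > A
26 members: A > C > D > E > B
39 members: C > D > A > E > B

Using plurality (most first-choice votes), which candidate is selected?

First-place votes: A 71, B 37, E 20, D 0, C 39.
A has the most first-place votes.

A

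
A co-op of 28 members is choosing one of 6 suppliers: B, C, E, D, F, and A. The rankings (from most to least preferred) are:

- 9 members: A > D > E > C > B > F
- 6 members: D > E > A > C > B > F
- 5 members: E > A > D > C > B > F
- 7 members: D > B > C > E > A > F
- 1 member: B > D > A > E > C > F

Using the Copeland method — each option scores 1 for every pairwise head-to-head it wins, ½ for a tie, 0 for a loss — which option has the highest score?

D

B: beats F; loses to C, E, D, and A → score 1.
C: beats B and F; loses to E, D, and A → score 2.
E: beats B, C, F, and A; loses to D → score 4.
D: beats B, C, E, and F; ties A → score 4.5.
F: loses to B, C, E, D, and A → score 0.
A: beats B, C, and F; ties D; loses to E → score 3.5.
D has the best pairwise record.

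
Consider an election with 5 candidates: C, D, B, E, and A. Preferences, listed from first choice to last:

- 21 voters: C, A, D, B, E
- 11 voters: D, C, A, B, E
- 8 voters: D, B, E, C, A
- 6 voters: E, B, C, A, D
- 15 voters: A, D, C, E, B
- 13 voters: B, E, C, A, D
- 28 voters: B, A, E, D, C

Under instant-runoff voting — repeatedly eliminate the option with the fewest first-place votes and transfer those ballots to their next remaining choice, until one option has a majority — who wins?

D

Round 1: C 21, D 19, B 41, E 6, A 15. Eliminate E.
Round 2: C 21, D 19, B 47, A 15. Eliminate A.
Round 3: C 21, D 34, B 47. Eliminate C.
Round 4: D 55, B 47. D has a majority.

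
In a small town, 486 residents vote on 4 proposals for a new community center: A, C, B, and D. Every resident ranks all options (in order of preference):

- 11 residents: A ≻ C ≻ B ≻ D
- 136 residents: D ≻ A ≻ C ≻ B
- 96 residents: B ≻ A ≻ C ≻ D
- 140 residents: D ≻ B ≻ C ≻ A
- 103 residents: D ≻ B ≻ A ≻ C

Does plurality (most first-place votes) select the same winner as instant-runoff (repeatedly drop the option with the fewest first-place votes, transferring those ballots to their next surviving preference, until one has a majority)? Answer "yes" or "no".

yes

Plurality — first-place votes: A 11, C 0, B 96, D 379. Winner: D.
Instant-runoff — R1 A 11, C 0, B 96, D 379 (D winner). Winner: D.
The two methods agree.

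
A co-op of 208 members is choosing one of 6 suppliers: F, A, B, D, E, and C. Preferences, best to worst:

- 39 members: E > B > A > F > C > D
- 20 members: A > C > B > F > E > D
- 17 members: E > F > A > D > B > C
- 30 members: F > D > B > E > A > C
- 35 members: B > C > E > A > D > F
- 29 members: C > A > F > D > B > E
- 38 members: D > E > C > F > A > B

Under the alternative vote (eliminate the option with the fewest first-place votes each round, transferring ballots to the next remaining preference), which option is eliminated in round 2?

F

Round 1: F 30, A 20, B 35, D 38, E 56, C 29. Eliminate A.
Round 2: F 30, B 35, D 38, E 56, C 49. Eliminate F.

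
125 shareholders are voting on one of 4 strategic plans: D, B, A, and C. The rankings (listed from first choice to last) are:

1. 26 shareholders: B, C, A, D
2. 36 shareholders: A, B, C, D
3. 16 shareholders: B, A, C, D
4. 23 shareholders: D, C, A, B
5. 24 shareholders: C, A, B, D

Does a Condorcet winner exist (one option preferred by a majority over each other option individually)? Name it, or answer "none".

none

Checking pairwise contests:
B beats D 102–23.
A beats B 83–42.
C beats A 73–52.
B beats C 78–47.
Every option loses at least one head-to-head, so there is no Condorcet winner.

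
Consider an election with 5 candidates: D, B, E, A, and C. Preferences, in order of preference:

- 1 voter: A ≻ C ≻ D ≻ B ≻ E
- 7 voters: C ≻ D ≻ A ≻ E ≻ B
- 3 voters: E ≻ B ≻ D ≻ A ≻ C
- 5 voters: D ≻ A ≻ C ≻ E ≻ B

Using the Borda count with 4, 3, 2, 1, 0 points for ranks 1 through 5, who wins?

D

D: 1·2 + 7·3 + 3·2 + 5·4 = 49
B: 1·1 + 7·0 + 3·3 + 5·0 = 10
E: 1·0 + 7·1 + 3·4 + 5·1 = 24
A: 1·4 + 7·2 + 3·1 + 5·3 = 36
C: 1·3 + 7·4 + 3·0 + 5·2 = 41
D has the highest Borda score (49).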